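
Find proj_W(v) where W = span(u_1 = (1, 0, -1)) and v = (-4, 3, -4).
proj_W(v) = (0, 0, 0)

Set up U = [u_1 | ... | u_1] ∈ R^(3×1). The projector onto W = col(U) is P = U (U^T U)^(-1) U^T.
Compute U^T U =
  [2],
and U^T v = (0).
Solve U^T U · c = U^T v for the coefficients: c = (0). The projection is proj_W(v) = U c.
Check: (v - proj_W(v)) · u_1 = 0  (should be 0).
Result: proj_W(v) = (0, 0, 0).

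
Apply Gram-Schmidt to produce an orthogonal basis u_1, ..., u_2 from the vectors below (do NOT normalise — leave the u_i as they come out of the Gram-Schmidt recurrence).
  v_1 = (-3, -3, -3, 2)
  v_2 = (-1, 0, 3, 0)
Orthogonal basis:
  u_1 = (-3, -3, -3, 2)
  u_2 = (-49/31, -18/31, 75/31, 12/31)

Apply the Gram-Schmidt recurrence
  u_1 = v_1
  u_i = v_i − Σ_{j<i} ((v_i · u_j) / (u_j · u_j)) · u_j.

Step by step this gives:
  u_1 = (-3, -3, -3, 2)
  u_2 = (-49/31, -18/31, 75/31, 12/31)

Orthogonality check:
  u_2 · u_1 = 0 (should be 0)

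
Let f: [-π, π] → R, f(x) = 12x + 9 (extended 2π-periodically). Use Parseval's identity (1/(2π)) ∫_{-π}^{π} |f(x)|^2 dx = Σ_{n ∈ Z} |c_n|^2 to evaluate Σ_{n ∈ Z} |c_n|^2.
Σ |c_n|^2 = 48π^2 + 81

Expand and integrate term by term over [-π, π]:
  ∫ (12x)^2 dx = 144·(2π^3/3); ∫ 2·12·(9)·x dx = 0 (odd integrand); ∫ 9^2 dx = 81·2π.
So (1/(2π)) ∫_{-π}^{π} (12x + 9)^2 dx = 144π^2/3 + 81 = 48π^2 + 81.
Parseval ⇒ Σ |c_n|^2 = 48π^2 + 81.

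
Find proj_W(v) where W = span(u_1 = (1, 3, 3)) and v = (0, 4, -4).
proj_W(v) = (0, 0, 0)

Set up U = [u_1 | ... | u_1] ∈ R^(3×1). The projector onto W = col(U) is P = U (U^T U)^(-1) U^T.
Compute U^T U =
  [19],
and U^T v = (0).
Solve U^T U · c = U^T v for the coefficients: c = (0). The projection is proj_W(v) = U c.
Check: (v - proj_W(v)) · u_1 = 0  (should be 0).
Result: proj_W(v) = (0, 0, 0).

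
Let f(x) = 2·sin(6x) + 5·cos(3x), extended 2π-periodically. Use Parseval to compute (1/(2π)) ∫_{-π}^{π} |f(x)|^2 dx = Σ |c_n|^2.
Σ |c_n|^2 = 29/2

Expand |f|^2 and use orthogonality of {sin(nx), cos(mx)} on [-π, π]:
  ∫_{-π}^{π} sin(nx)^2 dx = π, ∫ cos(mx)^2 dx = π, and cross terms integrate to 0.
So ∫_{-π}^{π} f(x)^2 dx = 2^2 · π + 5^2 · π = (4 + 25)π.
Divide by 2π: (4 + 25)/2 = 29/2.
By Parseval, this equals Σ |c_n|^2.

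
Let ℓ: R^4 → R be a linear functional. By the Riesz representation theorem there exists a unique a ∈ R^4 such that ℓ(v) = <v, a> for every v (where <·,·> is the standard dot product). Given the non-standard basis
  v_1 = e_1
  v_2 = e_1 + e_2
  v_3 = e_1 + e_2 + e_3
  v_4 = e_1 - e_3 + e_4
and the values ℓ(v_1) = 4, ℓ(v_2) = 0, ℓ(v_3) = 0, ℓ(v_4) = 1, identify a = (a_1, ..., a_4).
a = (4, -4, 0, -3)

Write a = (a_1, ..., a_4) in the standard basis. For each basis vector v_i, ℓ(v_i) = <v_i, a> is a linear equation in the a_j's. Collect the n equations into a matrix system V a = ℓ, where row i of V is v_i (expressed in the standard basis). Since V is invertible (lower-triangular with 1s on the diagonal, up to permutation), solve by back-substitution:
  V =
[[1, 0, 0, 0],
 [1, 1, 0, 0],
 [1, 1, 1, 0],
 [1, 0, -1, 1]]
  V a = (4, 0, 0, 1)
Solving gives a = (4, -4, 0, -3).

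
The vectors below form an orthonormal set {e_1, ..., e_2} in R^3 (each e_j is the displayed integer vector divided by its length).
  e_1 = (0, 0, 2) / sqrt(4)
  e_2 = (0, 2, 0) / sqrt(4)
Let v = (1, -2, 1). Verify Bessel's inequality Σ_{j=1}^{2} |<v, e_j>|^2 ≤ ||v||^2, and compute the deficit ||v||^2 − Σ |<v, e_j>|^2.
Σ |<v, e_j>|^2 = 5; ||v||^2 = 6; deficit = 1

Write each e_j = u_j / sqrt(<u_j, u_j>) where u_j is the displayed integer vector. Then <v, e_j> = <v, u_j> / sqrt(<u_j, u_j>), so |<v, e_j>|^2 = <v, u_j>^2 / <u_j, u_j>.
Coefficients: <v, e_1> = 2/sqrt(4), <v, e_2> = -4/sqrt(4).
Square and sum: Σ |<v, e_j>|^2 = 5.
Compute ||v||^2 = v·v = 6.
Deficit = 6 − 5 = 1 ≥ 0, confirming Bessel's inequality. (The deficit equals ||v − Σ <v,e_j> e_j||^2, the squared distance from v to span{e_j}.)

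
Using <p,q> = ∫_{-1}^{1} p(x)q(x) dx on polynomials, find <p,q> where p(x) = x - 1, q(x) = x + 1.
<p,q> = -4/3

Expand the product: p(x)·q(x) = x^2 - 1.
∫_{-1}^{1} of each monomial x^k gives [2/(k+1) if k even, 0 if k odd]. Integrating term-by-term (or equivalently evaluating the antiderivative F(x) = x^3/3 - x at the endpoints):
  F(1) − F(−1) = -2/3 − (2/3) = -4/3.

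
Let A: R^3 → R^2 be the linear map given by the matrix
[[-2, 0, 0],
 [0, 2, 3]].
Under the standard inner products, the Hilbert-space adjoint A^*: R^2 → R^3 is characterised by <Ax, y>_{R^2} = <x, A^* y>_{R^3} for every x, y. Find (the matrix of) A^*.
A^* = A^T =
[[-2, 0],
 [0, 2],
 [0, 3]]

For real matrices with standard dot products, the defining identity <Ax, y> = <x, A^* y> gives (Ax)^T y = x^T (A^*) y, i.e. x^T A^T y = x^T (A^*) y. Since this holds for all x, y, we must have A^* = A^T. Therefore
A^* =
[[-2, 0],
 [0, 2],
 [0, 3]].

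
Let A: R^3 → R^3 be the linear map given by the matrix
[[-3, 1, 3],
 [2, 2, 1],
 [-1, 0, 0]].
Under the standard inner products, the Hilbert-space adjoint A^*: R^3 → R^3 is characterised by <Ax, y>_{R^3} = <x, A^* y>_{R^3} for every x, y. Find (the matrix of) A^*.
A^* = A^T =
[[-3, 2, -1],
 [1, 2, 0],
 [3, 1, 0]]

For real matrices with standard dot products, the defining identity <Ax, y> = <x, A^* y> gives (Ax)^T y = x^T (A^*) y, i.e. x^T A^T y = x^T (A^*) y. Since this holds for all x, y, we must have A^* = A^T. Therefore
A^* =
[[-3, 2, -1],
 [1, 2, 0],
 [3, 1, 0]].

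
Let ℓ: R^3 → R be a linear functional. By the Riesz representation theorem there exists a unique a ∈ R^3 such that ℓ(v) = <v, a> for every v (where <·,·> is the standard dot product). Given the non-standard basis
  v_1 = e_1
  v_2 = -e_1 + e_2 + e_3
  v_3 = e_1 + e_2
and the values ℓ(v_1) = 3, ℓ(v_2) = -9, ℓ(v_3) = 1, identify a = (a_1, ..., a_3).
a = (3, -2, -4)

Write a = (a_1, ..., a_3) in the standard basis. For each basis vector v_i, ℓ(v_i) = <v_i, a> is a linear equation in the a_j's. Collect the n equations into a matrix system V a = ℓ, where row i of V is v_i (expressed in the standard basis). Since V is invertible (lower-triangular with 1s on the diagonal, up to permutation), solve by back-substitution:
  V =
[[1, 0, 0],
 [-1, 1, 1],
 [1, 1, 0]]
  V a = (3, -9, 1)
Solving gives a = (3, -2, -4).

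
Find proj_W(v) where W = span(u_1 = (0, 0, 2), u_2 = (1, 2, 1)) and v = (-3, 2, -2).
proj_W(v) = (1/5, 2/5, -2)

Set up U = [u_1 | ... | u_2] ∈ R^(3×2). The projector onto W = col(U) is P = U (U^T U)^(-1) U^T.
Compute U^T U =
  [4, 2]
  [2, 6],
and U^T v = (-4, -1).
Solve U^T U · c = U^T v for the coefficients: c = (-11/10, 1/5). The projection is proj_W(v) = U c.
Check: (v - proj_W(v)) · u_1 = 0  (should be 0).
Check: (v - proj_W(v)) · u_2 = 0  (should be 0).
Result: proj_W(v) = (1/5, 2/5, -2).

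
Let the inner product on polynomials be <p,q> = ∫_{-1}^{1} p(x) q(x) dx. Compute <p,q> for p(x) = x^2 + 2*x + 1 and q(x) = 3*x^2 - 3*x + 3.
<p,q> = 36/5

Expand the product: p(x)·q(x) = 3*x^4 + 3*x^3 + 3*x + 3.
∫_{-1}^{1} of each monomial x^k gives [2/(k+1) if k even, 0 if k odd]. Integrating term-by-term (or equivalently evaluating the antiderivative F(x) = 3*x^5/5 + 3*x^4/4 + 3*x^2/2 + 3*x at the endpoints):
  F(1) − F(−1) = 117/20 − (-27/20) = 36/5.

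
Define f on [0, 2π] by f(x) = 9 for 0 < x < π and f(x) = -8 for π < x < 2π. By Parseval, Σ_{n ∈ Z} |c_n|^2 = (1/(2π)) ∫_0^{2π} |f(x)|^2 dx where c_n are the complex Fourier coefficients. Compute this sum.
Σ |c_n|^2 = 145/2

Parseval equates the L^2 energy of f (normalised by 1/(2π)) with the ℓ^2 sum of its Fourier coefficients: (1/(2π)) ∫_0^{2π} |f|^2 = Σ |c_n|^2.
Compute the left side: (1/(2π)) [∫_0^π 9^2 dx + ∫_π^{2π} (-8)^2 dx] = (1/(2π)) · (81π + 64π) = (81 + 64)/2 = 145/2.
So Σ_{n ∈ Z} |c_n|^2 = 145/2.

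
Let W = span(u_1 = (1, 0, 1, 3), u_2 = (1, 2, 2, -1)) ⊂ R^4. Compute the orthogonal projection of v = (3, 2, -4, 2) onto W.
proj_W(v) = (17/110, -3/5, -8/55, 183/110)

Set up U = [u_1 | ... | u_2] ∈ R^(4×2). The projector onto W = col(U) is P = U (U^T U)^(-1) U^T.
Compute U^T U =
  [11, 0]
  [0, 10],
and U^T v = (5, -3).
Solve U^T U · c = U^T v for the coefficients: c = (5/11, -3/10). The projection is proj_W(v) = U c.
Check: (v - proj_W(v)) · u_1 = 0  (should be 0).
Check: (v - proj_W(v)) · u_2 = 0  (should be 0).
Result: proj_W(v) = (17/110, -3/5, -8/55, 183/110).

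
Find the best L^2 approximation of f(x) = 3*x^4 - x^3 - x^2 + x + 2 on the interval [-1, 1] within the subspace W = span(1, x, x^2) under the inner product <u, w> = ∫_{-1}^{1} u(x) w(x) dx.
g(x) = 11*x^2/7 + 2*x/5 + 61/35

The best approximation g ∈ W is the orthogonal projection of f onto W. Writing g = a_0 + a_1 x + a_2 x^2, the coefficients solve the normal equations G · a = b where
  G_{ij} = <φ_i, φ_j> and b_i = <f, φ_i>, with φ_0 = 1, φ_1 = x, φ_2 = x^2.
G =
  [2, 0, 2/3]
  [0, 2/3, 0]
  [2/3, 0, 2/5],
b = (68/15, 4/15, 188/105).
Solving gives a_0 = 61/35, a_1 = 2/5, a_2 = 11/7, so
  g(x) = 11*x^2/7 + 2*x/5 + 61/35.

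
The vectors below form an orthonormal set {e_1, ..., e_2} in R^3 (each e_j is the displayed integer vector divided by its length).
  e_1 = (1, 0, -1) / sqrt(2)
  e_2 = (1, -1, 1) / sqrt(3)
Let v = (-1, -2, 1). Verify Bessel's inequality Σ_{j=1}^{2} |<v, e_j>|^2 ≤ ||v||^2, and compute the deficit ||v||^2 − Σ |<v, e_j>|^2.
Σ |<v, e_j>|^2 = 10/3; ||v||^2 = 6; deficit = 8/3

Write each e_j = u_j / sqrt(<u_j, u_j>) where u_j is the displayed integer vector. Then <v, e_j> = <v, u_j> / sqrt(<u_j, u_j>), so |<v, e_j>|^2 = <v, u_j>^2 / <u_j, u_j>.
Coefficients: <v, e_1> = -2/sqrt(2), <v, e_2> = 2/sqrt(3).
Square and sum: Σ |<v, e_j>|^2 = 10/3.
Compute ||v||^2 = v·v = 6.
Deficit = 6 − 10/3 = 8/3 ≥ 0, confirming Bessel's inequality. (The deficit equals ||v − Σ <v,e_j> e_j||^2, the squared distance from v to span{e_j}.)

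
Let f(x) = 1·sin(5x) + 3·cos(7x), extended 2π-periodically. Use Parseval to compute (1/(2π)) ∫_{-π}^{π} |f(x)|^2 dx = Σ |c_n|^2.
Σ |c_n|^2 = 5

Expand |f|^2 and use orthogonality of {sin(nx), cos(mx)} on [-π, π]:
  ∫_{-π}^{π} sin(nx)^2 dx = π, ∫ cos(mx)^2 dx = π, and cross terms integrate to 0.
So ∫_{-π}^{π} f(x)^2 dx = 1^2 · π + 3^2 · π = (1 + 9)π.
Divide by 2π: (1 + 9)/2 = 5.
By Parseval, this equals Σ |c_n|^2.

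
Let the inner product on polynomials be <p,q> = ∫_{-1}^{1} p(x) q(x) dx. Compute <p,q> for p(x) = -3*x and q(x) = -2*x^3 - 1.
<p,q> = 12/5

Expand the product: p(x)·q(x) = 6*x^4 + 3*x.
∫_{-1}^{1} of each monomial x^k gives [2/(k+1) if k even, 0 if k odd]. Integrating term-by-term (or equivalently evaluating the antiderivative F(x) = 6*x^5/5 + 3*x^2/2 at the endpoints):
  F(1) − F(−1) = 27/10 − (3/10) = 12/5.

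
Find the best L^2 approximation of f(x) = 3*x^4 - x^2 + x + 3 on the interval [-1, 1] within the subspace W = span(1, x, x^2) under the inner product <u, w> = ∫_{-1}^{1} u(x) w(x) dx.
g(x) = 11*x^2/7 + x + 96/35

The best approximation g ∈ W is the orthogonal projection of f onto W. Writing g = a_0 + a_1 x + a_2 x^2, the coefficients solve the normal equations G · a = b where
  G_{ij} = <φ_i, φ_j> and b_i = <f, φ_i>, with φ_0 = 1, φ_1 = x, φ_2 = x^2.
G =
  [2, 0, 2/3]
  [0, 2/3, 0]
  [2/3, 0, 2/5],
b = (98/15, 2/3, 86/35).
Solving gives a_0 = 96/35, a_1 = 1, a_2 = 11/7, so
  g(x) = 11*x^2/7 + x + 96/35.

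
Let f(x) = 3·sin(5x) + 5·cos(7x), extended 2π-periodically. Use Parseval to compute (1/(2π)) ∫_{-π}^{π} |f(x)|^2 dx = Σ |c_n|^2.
Σ |c_n|^2 = 17

Expand |f|^2 and use orthogonality of {sin(nx), cos(mx)} on [-π, π]:
  ∫_{-π}^{π} sin(nx)^2 dx = π, ∫ cos(mx)^2 dx = π, and cross terms integrate to 0.
So ∫_{-π}^{π} f(x)^2 dx = 3^2 · π + 5^2 · π = (9 + 25)π.
Divide by 2π: (9 + 25)/2 = 17.
By Parseval, this equals Σ |c_n|^2.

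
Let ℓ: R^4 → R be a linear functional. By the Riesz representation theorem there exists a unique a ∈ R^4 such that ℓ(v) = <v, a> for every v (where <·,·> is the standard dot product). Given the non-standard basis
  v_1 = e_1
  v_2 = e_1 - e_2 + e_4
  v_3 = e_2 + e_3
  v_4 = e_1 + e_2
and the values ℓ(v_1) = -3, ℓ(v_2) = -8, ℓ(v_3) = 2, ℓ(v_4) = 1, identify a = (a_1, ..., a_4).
a = (-3, 4, -2, -1)

Write a = (a_1, ..., a_4) in the standard basis. For each basis vector v_i, ℓ(v_i) = <v_i, a> is a linear equation in the a_j's. Collect the n equations into a matrix system V a = ℓ, where row i of V is v_i (expressed in the standard basis). Since V is invertible (lower-triangular with 1s on the diagonal, up to permutation), solve by back-substitution:
  V =
[[1, 0, 0, 0],
 [1, -1, 0, 1],
 [0, 1, 1, 0],
 [1, 1, 0, 0]]
  V a = (-3, -8, 2, 1)
Solving gives a = (-3, 4, -2, -1).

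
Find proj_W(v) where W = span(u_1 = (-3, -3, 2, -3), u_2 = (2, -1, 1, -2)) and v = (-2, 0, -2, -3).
proj_W(v) = (-88/57, -55/57, 11/19, -44/57)

Set up U = [u_1 | ... | u_2] ∈ R^(4×2). The projector onto W = col(U) is P = U (U^T U)^(-1) U^T.
Compute U^T U =
  [31, 5]
  [5, 10],
and U^T v = (11, 0).
Solve U^T U · c = U^T v for the coefficients: c = (22/57, -11/57). The projection is proj_W(v) = U c.
Check: (v - proj_W(v)) · u_1 = 0  (should be 0).
Check: (v - proj_W(v)) · u_2 = 0  (should be 0).
Result: proj_W(v) = (-88/57, -55/57, 11/19, -44/57).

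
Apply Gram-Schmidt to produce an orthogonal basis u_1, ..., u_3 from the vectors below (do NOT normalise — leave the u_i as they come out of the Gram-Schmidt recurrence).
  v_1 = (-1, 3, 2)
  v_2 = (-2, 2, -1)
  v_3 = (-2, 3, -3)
Orthogonal basis:
  u_1 = (-1, 3, 2)
  u_2 = (-11/7, 5/7, -13/7)
  u_3 = (91/90, 13/18, -26/45)

Apply the Gram-Schmidt recurrence
  u_1 = v_1
  u_i = v_i − Σ_{j<i} ((v_i · u_j) / (u_j · u_j)) · u_j.

Step by step this gives:
  u_1 = (-1, 3, 2)
  u_2 = (-11/7, 5/7, -13/7)
  u_3 = (91/90, 13/18, -26/45)

Orthogonality check:
  u_2 · u_1 = 0 (should be 0)
  u_3 · u_1 = 0 (should be 0)
  u_3 · u_2 = 0 (should be 0)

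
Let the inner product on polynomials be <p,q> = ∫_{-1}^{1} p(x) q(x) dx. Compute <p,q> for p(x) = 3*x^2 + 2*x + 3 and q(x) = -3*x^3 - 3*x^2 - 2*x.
<p,q> = -44/3

Expand the product: p(x)·q(x) = -9*x^5 - 15*x^4 - 21*x^3 - 13*x^2 - 6*x.
∫_{-1}^{1} of each monomial x^k gives [2/(k+1) if k even, 0 if k odd]. Integrating term-by-term (or equivalently evaluating the antiderivative F(x) = -3*x^6/2 - 3*x^5 - 21*x^4/4 - 13*x^3/3 - 3*x^2 at the endpoints):
  F(1) − F(−1) = -205/12 − (-29/12) = -44/3.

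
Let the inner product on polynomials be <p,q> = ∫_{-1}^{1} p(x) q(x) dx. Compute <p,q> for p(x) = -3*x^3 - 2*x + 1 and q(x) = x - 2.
<p,q> = -98/15

Expand the product: p(x)·q(x) = -3*x^4 + 6*x^3 - 2*x^2 + 5*x - 2.
∫_{-1}^{1} of each monomial x^k gives [2/(k+1) if k even, 0 if k odd]. Integrating term-by-term (or equivalently evaluating the antiderivative F(x) = -3*x^5/5 + 3*x^4/2 - 2*x^3/3 + 5*x^2/2 - 2*x at the endpoints):
  F(1) − F(−1) = 11/15 − (109/15) = -98/15.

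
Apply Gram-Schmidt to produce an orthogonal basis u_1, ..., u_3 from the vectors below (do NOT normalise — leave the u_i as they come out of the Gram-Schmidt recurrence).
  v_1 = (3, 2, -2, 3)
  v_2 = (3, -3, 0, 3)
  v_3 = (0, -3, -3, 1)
Orthogonal basis:
  u_1 = (3, 2, -2, 3)
  u_2 = (21/13, -51/13, 12/13, 21/13)
  u_3 = (-71/62, -40/31, -100/31, -9/62)

Apply the Gram-Schmidt recurrence
  u_1 = v_1
  u_i = v_i − Σ_{j<i} ((v_i · u_j) / (u_j · u_j)) · u_j.

Step by step this gives:
  u_1 = (3, 2, -2, 3)
  u_2 = (21/13, -51/13, 12/13, 21/13)
  u_3 = (-71/62, -40/31, -100/31, -9/62)

Orthogonality check:
  u_2 · u_1 = 0 (should be 0)
  u_3 · u_1 = 0 (should be 0)
  u_3 · u_2 = 0 (should be 0)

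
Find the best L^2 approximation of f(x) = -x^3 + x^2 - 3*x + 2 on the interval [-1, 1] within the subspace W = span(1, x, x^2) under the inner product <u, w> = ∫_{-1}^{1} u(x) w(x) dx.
g(x) = x^2 - 18*x/5 + 2

The best approximation g ∈ W is the orthogonal projection of f onto W. Writing g = a_0 + a_1 x + a_2 x^2, the coefficients solve the normal equations G · a = b where
  G_{ij} = <φ_i, φ_j> and b_i = <f, φ_i>, with φ_0 = 1, φ_1 = x, φ_2 = x^2.
G =
  [2, 0, 2/3]
  [0, 2/3, 0]
  [2/3, 0, 2/5],
b = (14/3, -12/5, 26/15).
Solving gives a_0 = 2, a_1 = -18/5, a_2 = 1, so
  g(x) = x^2 - 18*x/5 + 2.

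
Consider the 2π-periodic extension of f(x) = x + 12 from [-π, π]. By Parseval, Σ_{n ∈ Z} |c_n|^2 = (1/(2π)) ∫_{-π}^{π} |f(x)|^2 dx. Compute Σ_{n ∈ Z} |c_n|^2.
Σ |c_n|^2 = π^2/3 + 144

Expand and integrate term by term over [-π, π]:
  ∫ (x)^2 dx = 1·(2π^3/3); ∫ 2·1·(12)·x dx = 0 (odd integrand); ∫ 12^2 dx = 144·2π.
So (1/(2π)) ∫_{-π}^{π} (x + 12)^2 dx = 1π^2/3 + 144 = π^2/3 + 144.
Parseval ⇒ Σ |c_n|^2 = π^2/3 + 144.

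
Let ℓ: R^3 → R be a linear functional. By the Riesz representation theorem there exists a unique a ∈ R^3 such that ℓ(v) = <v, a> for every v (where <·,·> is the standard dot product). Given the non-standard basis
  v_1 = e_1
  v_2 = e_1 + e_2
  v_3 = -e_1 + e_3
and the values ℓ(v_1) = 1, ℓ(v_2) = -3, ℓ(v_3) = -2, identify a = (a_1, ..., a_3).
a = (1, -4, -1)

Write a = (a_1, ..., a_3) in the standard basis. For each basis vector v_i, ℓ(v_i) = <v_i, a> is a linear equation in the a_j's. Collect the n equations into a matrix system V a = ℓ, where row i of V is v_i (expressed in the standard basis). Since V is invertible (lower-triangular with 1s on the diagonal, up to permutation), solve by back-substitution:
  V =
[[1, 0, 0],
 [1, 1, 0],
 [-1, 0, 1]]
  V a = (1, -3, -2)
Solving gives a = (1, -4, -1).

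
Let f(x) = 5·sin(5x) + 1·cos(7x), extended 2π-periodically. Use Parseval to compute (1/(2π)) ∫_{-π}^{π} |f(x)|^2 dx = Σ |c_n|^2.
Σ |c_n|^2 = 13

Expand |f|^2 and use orthogonality of {sin(nx), cos(mx)} on [-π, π]:
  ∫_{-π}^{π} sin(nx)^2 dx = π, ∫ cos(mx)^2 dx = π, and cross terms integrate to 0.
So ∫_{-π}^{π} f(x)^2 dx = 5^2 · π + 1^2 · π = (25 + 1)π.
Divide by 2π: (25 + 1)/2 = 13.
By Parseval, this equals Σ |c_n|^2.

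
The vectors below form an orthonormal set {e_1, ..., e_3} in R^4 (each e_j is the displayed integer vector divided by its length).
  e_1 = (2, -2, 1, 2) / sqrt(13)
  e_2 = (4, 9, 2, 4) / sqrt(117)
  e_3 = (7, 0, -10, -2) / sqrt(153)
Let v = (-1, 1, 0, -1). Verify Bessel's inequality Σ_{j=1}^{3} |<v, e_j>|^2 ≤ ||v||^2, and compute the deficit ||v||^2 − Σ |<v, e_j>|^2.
Σ |<v, e_j>|^2 = 50/17; ||v||^2 = 3; deficit = 1/17

Write each e_j = u_j / sqrt(<u_j, u_j>) where u_j is the displayed integer vector. Then <v, e_j> = <v, u_j> / sqrt(<u_j, u_j>), so |<v, e_j>|^2 = <v, u_j>^2 / <u_j, u_j>.
Coefficients: <v, e_1> = -6/sqrt(13), <v, e_2> = 1/sqrt(117), <v, e_3> = -5/sqrt(153).
Square and sum: Σ |<v, e_j>|^2 = 50/17.
Compute ||v||^2 = v·v = 3.
Deficit = 3 − 50/17 = 1/17 ≥ 0, confirming Bessel's inequality. (The deficit equals ||v − Σ <v,e_j> e_j||^2, the squared distance from v to span{e_j}.)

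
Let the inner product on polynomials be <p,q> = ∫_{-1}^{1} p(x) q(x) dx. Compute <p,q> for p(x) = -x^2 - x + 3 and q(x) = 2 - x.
<p,q> = 34/3

Expand the product: p(x)·q(x) = x^3 - x^2 - 5*x + 6.
∫_{-1}^{1} of each monomial x^k gives [2/(k+1) if k even, 0 if k odd]. Integrating term-by-term (or equivalently evaluating the antiderivative F(x) = x^4/4 - x^3/3 - 5*x^2/2 + 6*x at the endpoints):
  F(1) − F(−1) = 41/12 − (-95/12) = 34/3.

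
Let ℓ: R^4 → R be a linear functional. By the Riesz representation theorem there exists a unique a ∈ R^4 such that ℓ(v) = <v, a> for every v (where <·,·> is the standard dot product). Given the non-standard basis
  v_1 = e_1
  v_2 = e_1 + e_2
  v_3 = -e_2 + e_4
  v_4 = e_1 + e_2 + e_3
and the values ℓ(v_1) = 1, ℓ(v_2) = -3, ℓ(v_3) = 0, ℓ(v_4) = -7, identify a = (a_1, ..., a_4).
a = (1, -4, -4, -4)

Write a = (a_1, ..., a_4) in the standard basis. For each basis vector v_i, ℓ(v_i) = <v_i, a> is a linear equation in the a_j's. Collect the n equations into a matrix system V a = ℓ, where row i of V is v_i (expressed in the standard basis). Since V is invertible (lower-triangular with 1s on the diagonal, up to permutation), solve by back-substitution:
  V =
[[1, 0, 0, 0],
 [1, 1, 0, 0],
 [0, -1, 0, 1],
 [1, 1, 1, 0]]
  V a = (1, -3, 0, -7)
Solving gives a = (1, -4, -4, -4).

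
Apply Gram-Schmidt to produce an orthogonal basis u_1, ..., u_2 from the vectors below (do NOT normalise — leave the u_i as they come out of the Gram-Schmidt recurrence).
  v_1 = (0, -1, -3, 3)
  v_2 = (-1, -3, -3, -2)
Orthogonal basis:
  u_1 = (0, -1, -3, 3)
  u_2 = (-1, -51/19, -39/19, -56/19)

Apply the Gram-Schmidt recurrence
  u_1 = v_1
  u_i = v_i − Σ_{j<i} ((v_i · u_j) / (u_j · u_j)) · u_j.

Step by step this gives:
  u_1 = (0, -1, -3, 3)
  u_2 = (-1, -51/19, -39/19, -56/19)

Orthogonality check:
  u_2 · u_1 = 0 (should be 0)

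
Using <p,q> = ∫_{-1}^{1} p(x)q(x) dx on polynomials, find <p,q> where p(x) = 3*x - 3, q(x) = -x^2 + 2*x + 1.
<p,q> = 0

Expand the product: p(x)·q(x) = -3*x^3 + 9*x^2 - 3*x - 3.
∫_{-1}^{1} of each monomial x^k gives [2/(k+1) if k even, 0 if k odd]. Integrating term-by-term (or equivalently evaluating the antiderivative F(x) = -3*x^4/4 + 3*x^3 - 3*x^2/2 - 3*x at the endpoints):
  F(1) − F(−1) = -9/4 − (-9/4) = 0.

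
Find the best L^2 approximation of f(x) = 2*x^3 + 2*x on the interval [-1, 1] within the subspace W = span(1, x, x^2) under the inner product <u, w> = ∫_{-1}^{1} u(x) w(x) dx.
g(x) = 16*x/5

The best approximation g ∈ W is the orthogonal projection of f onto W. Writing g = a_0 + a_1 x + a_2 x^2, the coefficients solve the normal equations G · a = b where
  G_{ij} = <φ_i, φ_j> and b_i = <f, φ_i>, with φ_0 = 1, φ_1 = x, φ_2 = x^2.
G =
  [2, 0, 2/3]
  [0, 2/3, 0]
  [2/3, 0, 2/5],
b = (0, 32/15, 0).
Solving gives a_0 = 0, a_1 = 16/5, a_2 = 0, so
  g(x) = 16*x/5.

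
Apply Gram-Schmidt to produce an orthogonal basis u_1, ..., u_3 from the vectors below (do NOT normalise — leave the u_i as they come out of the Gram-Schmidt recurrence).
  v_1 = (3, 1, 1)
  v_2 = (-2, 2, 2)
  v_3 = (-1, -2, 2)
Orthogonal basis:
  u_1 = (3, 1, 1)
  u_2 = (-16/11, 24/11, 24/11)
  u_3 = (0, -2, 2)

Apply the Gram-Schmidt recurrence
  u_1 = v_1
  u_i = v_i − Σ_{j<i} ((v_i · u_j) / (u_j · u_j)) · u_j.

Step by step this gives:
  u_1 = (3, 1, 1)
  u_2 = (-16/11, 24/11, 24/11)
  u_3 = (0, -2, 2)

Orthogonality check:
  u_2 · u_1 = 0 (should be 0)
  u_3 · u_1 = 0 (should be 0)
  u_3 · u_2 = 0 (should be 0)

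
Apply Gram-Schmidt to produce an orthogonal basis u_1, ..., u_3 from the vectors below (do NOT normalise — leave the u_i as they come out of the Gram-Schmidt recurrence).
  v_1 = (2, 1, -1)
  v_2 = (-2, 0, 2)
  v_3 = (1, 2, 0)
Orthogonal basis:
  u_1 = (2, 1, -1)
  u_2 = (0, 1, 1)
  u_3 = (-1/3, 1/3, -1/3)

Apply the Gram-Schmidt recurrence
  u_1 = v_1
  u_i = v_i − Σ_{j<i} ((v_i · u_j) / (u_j · u_j)) · u_j.

Step by step this gives:
  u_1 = (2, 1, -1)
  u_2 = (0, 1, 1)
  u_3 = (-1/3, 1/3, -1/3)

Orthogonality check:
  u_2 · u_1 = 0 (should be 0)
  u_3 · u_1 = 0 (should be 0)
  u_3 · u_2 = 0 (should be 0)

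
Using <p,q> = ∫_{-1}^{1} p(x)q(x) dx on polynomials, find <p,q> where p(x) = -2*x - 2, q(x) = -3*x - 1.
<p,q> = 8

Expand the product: p(x)·q(x) = 6*x^2 + 8*x + 2.
∫_{-1}^{1} of each monomial x^k gives [2/(k+1) if k even, 0 if k odd]. Integrating term-by-term (or equivalently evaluating the antiderivative F(x) = 2*x^3 + 4*x^2 + 2*x at the endpoints):
  F(1) − F(−1) = 8 − (0) = 8.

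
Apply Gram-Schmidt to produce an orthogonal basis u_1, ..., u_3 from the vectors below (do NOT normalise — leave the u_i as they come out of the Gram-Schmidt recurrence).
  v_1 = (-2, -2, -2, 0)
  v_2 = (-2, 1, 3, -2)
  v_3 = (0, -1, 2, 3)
Orthogonal basis:
  u_1 = (-2, -2, -2, 0)
  u_2 = (-8/3, 1/3, 7/3, -2)
  u_3 = (-3/5, -13/10, 19/10, 14/5)

Apply the Gram-Schmidt recurrence
  u_1 = v_1
  u_i = v_i − Σ_{j<i} ((v_i · u_j) / (u_j · u_j)) · u_j.

Step by step this gives:
  u_1 = (-2, -2, -2, 0)
  u_2 = (-8/3, 1/3, 7/3, -2)
  u_3 = (-3/5, -13/10, 19/10, 14/5)

Orthogonality check:
  u_2 · u_1 = 0 (should be 0)
  u_3 · u_1 = 0 (should be 0)
  u_3 · u_2 = 0 (should be 0)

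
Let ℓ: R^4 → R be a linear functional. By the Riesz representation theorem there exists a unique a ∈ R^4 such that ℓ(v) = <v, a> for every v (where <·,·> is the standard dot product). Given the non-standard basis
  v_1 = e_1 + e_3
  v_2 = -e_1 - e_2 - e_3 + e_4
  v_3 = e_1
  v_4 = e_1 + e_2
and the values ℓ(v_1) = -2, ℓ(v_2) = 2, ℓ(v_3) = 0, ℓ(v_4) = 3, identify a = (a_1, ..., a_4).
a = (0, 3, -2, 3)

Write a = (a_1, ..., a_4) in the standard basis. For each basis vector v_i, ℓ(v_i) = <v_i, a> is a linear equation in the a_j's. Collect the n equations into a matrix system V a = ℓ, where row i of V is v_i (expressed in the standard basis). Since V is invertible (lower-triangular with 1s on the diagonal, up to permutation), solve by back-substitution:
  V =
[[1, 0, 1, 0],
 [-1, -1, -1, 1],
 [1, 0, 0, 0],
 [1, 1, 0, 0]]
  V a = (-2, 2, 0, 3)
Solving gives a = (0, 3, -2, 3).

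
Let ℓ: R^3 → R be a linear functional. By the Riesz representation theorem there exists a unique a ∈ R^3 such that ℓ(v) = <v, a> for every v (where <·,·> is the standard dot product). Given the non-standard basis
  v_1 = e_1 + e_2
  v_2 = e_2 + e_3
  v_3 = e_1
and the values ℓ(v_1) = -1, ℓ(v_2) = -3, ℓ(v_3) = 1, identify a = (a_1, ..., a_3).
a = (1, -2, -1)

Write a = (a_1, ..., a_3) in the standard basis. For each basis vector v_i, ℓ(v_i) = <v_i, a> is a linear equation in the a_j's. Collect the n equations into a matrix system V a = ℓ, where row i of V is v_i (expressed in the standard basis). Since V is invertible (lower-triangular with 1s on the diagonal, up to permutation), solve by back-substitution:
  V =
[[1, 1, 0],
 [0, 1, 1],
 [1, 0, 0]]
  V a = (-1, -3, 1)
Solving gives a = (1, -2, -1).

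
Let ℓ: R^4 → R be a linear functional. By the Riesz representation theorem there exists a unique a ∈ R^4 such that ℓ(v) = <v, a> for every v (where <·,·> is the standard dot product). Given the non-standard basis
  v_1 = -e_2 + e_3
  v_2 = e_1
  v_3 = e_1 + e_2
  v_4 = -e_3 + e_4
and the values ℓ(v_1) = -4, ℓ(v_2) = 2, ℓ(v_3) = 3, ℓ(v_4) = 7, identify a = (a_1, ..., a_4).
a = (2, 1, -3, 4)

Write a = (a_1, ..., a_4) in the standard basis. For each basis vector v_i, ℓ(v_i) = <v_i, a> is a linear equation in the a_j's. Collect the n equations into a matrix system V a = ℓ, where row i of V is v_i (expressed in the standard basis). Since V is invertible (lower-triangular with 1s on the diagonal, up to permutation), solve by back-substitution:
  V =
[[0, -1, 1, 0],
 [1, 0, 0, 0],
 [1, 1, 0, 0],
 [0, 0, -1, 1]]
  V a = (-4, 2, 3, 7)
Solving gives a = (2, 1, -3, 4).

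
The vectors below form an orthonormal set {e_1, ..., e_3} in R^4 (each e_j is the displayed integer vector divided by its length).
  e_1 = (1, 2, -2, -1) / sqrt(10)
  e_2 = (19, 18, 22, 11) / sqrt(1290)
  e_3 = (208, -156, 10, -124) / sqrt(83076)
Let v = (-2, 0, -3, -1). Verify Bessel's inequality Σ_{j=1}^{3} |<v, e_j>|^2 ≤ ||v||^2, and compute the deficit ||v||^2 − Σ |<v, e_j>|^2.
Σ |<v, e_j>|^2 = 14; ||v||^2 = 14; deficit = 0

Write each e_j = u_j / sqrt(<u_j, u_j>) where u_j is the displayed integer vector. Then <v, e_j> = <v, u_j> / sqrt(<u_j, u_j>), so |<v, e_j>|^2 = <v, u_j>^2 / <u_j, u_j>.
Coefficients: <v, e_1> = 5/sqrt(10), <v, e_2> = -115/sqrt(1290), <v, e_3> = -322/sqrt(83076).
Square and sum: Σ |<v, e_j>|^2 = 14.
Compute ||v||^2 = v·v = 14.
Deficit = 14 − 14 = 0 ≥ 0, confirming Bessel's inequality. (The deficit equals ||v − Σ <v,e_j> e_j||^2, the squared distance from v to span{e_j}.)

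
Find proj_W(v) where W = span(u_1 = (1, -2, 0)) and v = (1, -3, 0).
proj_W(v) = (7/5, -14/5, 0)

Set up U = [u_1 | ... | u_1] ∈ R^(3×1). The projector onto W = col(U) is P = U (U^T U)^(-1) U^T.
Compute U^T U =
  [5],
and U^T v = (7).
Solve U^T U · c = U^T v for the coefficients: c = (7/5). The projection is proj_W(v) = U c.
Check: (v - proj_W(v)) · u_1 = 0  (should be 0).
Result: proj_W(v) = (7/5, -14/5, 0).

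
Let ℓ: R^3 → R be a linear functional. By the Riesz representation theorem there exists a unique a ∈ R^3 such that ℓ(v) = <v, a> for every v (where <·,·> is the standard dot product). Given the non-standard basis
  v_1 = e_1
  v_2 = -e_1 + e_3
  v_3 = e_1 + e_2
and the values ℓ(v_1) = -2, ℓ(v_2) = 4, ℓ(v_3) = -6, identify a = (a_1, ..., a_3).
a = (-2, -4, 2)

Write a = (a_1, ..., a_3) in the standard basis. For each basis vector v_i, ℓ(v_i) = <v_i, a> is a linear equation in the a_j's. Collect the n equations into a matrix system V a = ℓ, where row i of V is v_i (expressed in the standard basis). Since V is invertible (lower-triangular with 1s on the diagonal, up to permutation), solve by back-substitution:
  V =
[[1, 0, 0],
 [-1, 0, 1],
 [1, 1, 0]]
  V a = (-2, 4, -6)
Solving gives a = (-2, -4, 2).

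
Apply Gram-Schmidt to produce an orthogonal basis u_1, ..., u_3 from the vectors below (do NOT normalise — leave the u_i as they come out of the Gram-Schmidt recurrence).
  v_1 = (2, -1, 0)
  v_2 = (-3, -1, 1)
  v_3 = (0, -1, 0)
Orthogonal basis:
  u_1 = (2, -1, 0)
  u_2 = (-1, -2, 1)
  u_3 = (-1/15, -2/15, -1/3)

Apply the Gram-Schmidt recurrence
  u_1 = v_1
  u_i = v_i − Σ_{j<i} ((v_i · u_j) / (u_j · u_j)) · u_j.

Step by step this gives:
  u_1 = (2, -1, 0)
  u_2 = (-1, -2, 1)
  u_3 = (-1/15, -2/15, -1/3)

Orthogonality check:
  u_2 · u_1 = 0 (should be 0)
  u_3 · u_1 = 0 (should be 0)
  u_3 · u_2 = 0 (should be 0)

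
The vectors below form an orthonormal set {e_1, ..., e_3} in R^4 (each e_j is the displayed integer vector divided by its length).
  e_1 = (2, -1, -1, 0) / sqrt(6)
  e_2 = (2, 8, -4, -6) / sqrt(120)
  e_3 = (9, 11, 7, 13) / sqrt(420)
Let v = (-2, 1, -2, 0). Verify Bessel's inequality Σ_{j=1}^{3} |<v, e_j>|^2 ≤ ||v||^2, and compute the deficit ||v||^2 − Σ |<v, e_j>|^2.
Σ |<v, e_j>|^2 = 15/4; ||v||^2 = 9; deficit = 21/4

Write each e_j = u_j / sqrt(<u_j, u_j>) where u_j is the displayed integer vector. Then <v, e_j> = <v, u_j> / sqrt(<u_j, u_j>), so |<v, e_j>|^2 = <v, u_j>^2 / <u_j, u_j>.
Coefficients: <v, e_1> = -3/sqrt(6), <v, e_2> = 12/sqrt(120), <v, e_3> = -21/sqrt(420).
Square and sum: Σ |<v, e_j>|^2 = 15/4.
Compute ||v||^2 = v·v = 9.
Deficit = 9 − 15/4 = 21/4 ≥ 0, confirming Bessel's inequality. (The deficit equals ||v − Σ <v,e_j> e_j||^2, the squared distance from v to span{e_j}.)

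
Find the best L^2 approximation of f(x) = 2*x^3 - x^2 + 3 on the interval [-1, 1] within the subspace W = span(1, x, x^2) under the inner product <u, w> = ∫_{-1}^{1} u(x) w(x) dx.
g(x) = -x^2 + 6*x/5 + 3

The best approximation g ∈ W is the orthogonal projection of f onto W. Writing g = a_0 + a_1 x + a_2 x^2, the coefficients solve the normal equations G · a = b where
  G_{ij} = <φ_i, φ_j> and b_i = <f, φ_i>, with φ_0 = 1, φ_1 = x, φ_2 = x^2.
G =
  [2, 0, 2/3]
  [0, 2/3, 0]
  [2/3, 0, 2/5],
b = (16/3, 4/5, 8/5).
Solving gives a_0 = 3, a_1 = 6/5, a_2 = -1, so
  g(x) = -x^2 + 6*x/5 + 3.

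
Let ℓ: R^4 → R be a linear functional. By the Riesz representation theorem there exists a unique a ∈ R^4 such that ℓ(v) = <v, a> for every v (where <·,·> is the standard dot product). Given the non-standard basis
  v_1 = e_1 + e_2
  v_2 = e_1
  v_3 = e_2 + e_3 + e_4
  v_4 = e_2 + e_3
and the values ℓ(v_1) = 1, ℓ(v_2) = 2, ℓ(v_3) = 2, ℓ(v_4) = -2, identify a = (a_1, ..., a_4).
a = (2, -1, -1, 4)

Write a = (a_1, ..., a_4) in the standard basis. For each basis vector v_i, ℓ(v_i) = <v_i, a> is a linear equation in the a_j's. Collect the n equations into a matrix system V a = ℓ, where row i of V is v_i (expressed in the standard basis). Since V is invertible (lower-triangular with 1s on the diagonal, up to permutation), solve by back-substitution:
  V =
[[1, 1, 0, 0],
 [1, 0, 0, 0],
 [0, 1, 1, 1],
 [0, 1, 1, 0]]
  V a = (1, 2, 2, -2)
Solving gives a = (2, -1, -1, 4).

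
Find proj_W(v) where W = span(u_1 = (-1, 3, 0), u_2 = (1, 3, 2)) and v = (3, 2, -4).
proj_W(v) = (-12/19, 15/19, -7/19)

Set up U = [u_1 | ... | u_2] ∈ R^(3×2). The projector onto W = col(U) is P = U (U^T U)^(-1) U^T.
Compute U^T U =
  [10, 8]
  [8, 14],
and U^T v = (3, 1).
Solve U^T U · c = U^T v for the coefficients: c = (17/38, -7/38). The projection is proj_W(v) = U c.
Check: (v - proj_W(v)) · u_1 = 0  (should be 0).
Check: (v - proj_W(v)) · u_2 = 0  (should be 0).
Result: proj_W(v) = (-12/19, 15/19, -7/19).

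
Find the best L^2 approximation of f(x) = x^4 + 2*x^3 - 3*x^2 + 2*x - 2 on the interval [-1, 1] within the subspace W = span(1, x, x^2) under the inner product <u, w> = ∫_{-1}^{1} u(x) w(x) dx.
g(x) = -15*x^2/7 + 16*x/5 - 73/35

The best approximation g ∈ W is the orthogonal projection of f onto W. Writing g = a_0 + a_1 x + a_2 x^2, the coefficients solve the normal equations G · a = b where
  G_{ij} = <φ_i, φ_j> and b_i = <f, φ_i>, with φ_0 = 1, φ_1 = x, φ_2 = x^2.
G =
  [2, 0, 2/3]
  [0, 2/3, 0]
  [2/3, 0, 2/5],
b = (-28/5, 32/15, -236/105).
Solving gives a_0 = -73/35, a_1 = 16/5, a_2 = -15/7, so
  g(x) = -15*x^2/7 + 16*x/5 - 73/35.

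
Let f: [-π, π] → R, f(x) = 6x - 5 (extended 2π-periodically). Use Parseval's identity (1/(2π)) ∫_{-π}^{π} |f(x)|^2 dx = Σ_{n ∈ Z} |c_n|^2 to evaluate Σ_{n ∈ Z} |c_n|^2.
Σ |c_n|^2 = 12π^2 + 25

Expand and integrate term by term over [-π, π]:
  ∫ (6x)^2 dx = 36·(2π^3/3); ∫ 2·6·(-5)·x dx = 0 (odd integrand); ∫ (-5)^2 dx = 25·2π.
So (1/(2π)) ∫_{-π}^{π} (6x - 5)^2 dx = 36π^2/3 + 25 = 12π^2 + 25.
Parseval ⇒ Σ |c_n|^2 = 12π^2 + 25.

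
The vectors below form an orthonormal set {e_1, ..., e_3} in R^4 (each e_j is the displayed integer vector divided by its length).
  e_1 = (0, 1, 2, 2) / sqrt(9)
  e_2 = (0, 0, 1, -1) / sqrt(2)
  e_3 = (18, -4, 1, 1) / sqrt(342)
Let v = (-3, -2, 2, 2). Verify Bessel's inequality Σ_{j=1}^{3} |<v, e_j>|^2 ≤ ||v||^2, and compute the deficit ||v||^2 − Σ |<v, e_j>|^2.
Σ |<v, e_j>|^2 = 174/19; ||v||^2 = 21; deficit = 225/19

Write each e_j = u_j / sqrt(<u_j, u_j>) where u_j is the displayed integer vector. Then <v, e_j> = <v, u_j> / sqrt(<u_j, u_j>), so |<v, e_j>|^2 = <v, u_j>^2 / <u_j, u_j>.
Coefficients: <v, e_1> = 6/sqrt(9), <v, e_2> = 0/sqrt(2), <v, e_3> = -42/sqrt(342).
Square and sum: Σ |<v, e_j>|^2 = 174/19.
Compute ||v||^2 = v·v = 21.
Deficit = 21 − 174/19 = 225/19 ≥ 0, confirming Bessel's inequality. (The deficit equals ||v − Σ <v,e_j> e_j||^2, the squared distance from v to span{e_j}.)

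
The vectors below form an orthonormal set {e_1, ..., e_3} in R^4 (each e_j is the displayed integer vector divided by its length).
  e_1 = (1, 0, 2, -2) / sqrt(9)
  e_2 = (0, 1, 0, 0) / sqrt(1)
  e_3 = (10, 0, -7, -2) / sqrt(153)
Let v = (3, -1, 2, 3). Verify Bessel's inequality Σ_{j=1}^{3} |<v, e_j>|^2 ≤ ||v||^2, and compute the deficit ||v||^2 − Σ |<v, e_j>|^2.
Σ |<v, e_j>|^2 = 30/17; ||v||^2 = 23; deficit = 361/17

Write each e_j = u_j / sqrt(<u_j, u_j>) where u_j is the displayed integer vector. Then <v, e_j> = <v, u_j> / sqrt(<u_j, u_j>), so |<v, e_j>|^2 = <v, u_j>^2 / <u_j, u_j>.
Coefficients: <v, e_1> = 1/sqrt(9), <v, e_2> = -1/sqrt(1), <v, e_3> = 10/sqrt(153).
Square and sum: Σ |<v, e_j>|^2 = 30/17.
Compute ||v||^2 = v·v = 23.
Deficit = 23 − 30/17 = 361/17 ≥ 0, confirming Bessel's inequality. (The deficit equals ||v − Σ <v,e_j> e_j||^2, the squared distance from v to span{e_j}.)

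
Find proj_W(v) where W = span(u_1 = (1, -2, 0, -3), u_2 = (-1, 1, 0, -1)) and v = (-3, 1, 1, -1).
proj_W(v) = (-38/21, 41/21, 0, -26/21)

Set up U = [u_1 | ... | u_2] ∈ R^(4×2). The projector onto W = col(U) is P = U (U^T U)^(-1) U^T.
Compute U^T U =
  [14, 0]
  [0, 3],
and U^T v = (-2, 5).
Solve U^T U · c = U^T v for the coefficients: c = (-1/7, 5/3). The projection is proj_W(v) = U c.
Check: (v - proj_W(v)) · u_1 = 0  (should be 0).
Check: (v - proj_W(v)) · u_2 = 0  (should be 0).
Result: proj_W(v) = (-38/21, 41/21, 0, -26/21).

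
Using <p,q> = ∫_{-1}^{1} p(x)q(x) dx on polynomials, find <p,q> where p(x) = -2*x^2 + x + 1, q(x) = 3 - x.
<p,q> = 4/3

Expand the product: p(x)·q(x) = 2*x^3 - 7*x^2 + 2*x + 3.
∫_{-1}^{1} of each monomial x^k gives [2/(k+1) if k even, 0 if k odd]. Integrating term-by-term (or equivalently evaluating the antiderivative F(x) = x^4/2 - 7*x^3/3 + x^2 + 3*x at the endpoints):
  F(1) − F(−1) = 13/6 − (5/6) = 4/3.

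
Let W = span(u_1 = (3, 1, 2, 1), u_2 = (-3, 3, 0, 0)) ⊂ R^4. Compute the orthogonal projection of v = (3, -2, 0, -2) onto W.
proj_W(v) = (5/2, -5/2, 0, 0)

Set up U = [u_1 | ... | u_2] ∈ R^(4×2). The projector onto W = col(U) is P = U (U^T U)^(-1) U^T.
Compute U^T U =
  [15, -6]
  [-6, 18],
and U^T v = (5, -15).
Solve U^T U · c = U^T v for the coefficients: c = (0, -5/6). The projection is proj_W(v) = U c.
Check: (v - proj_W(v)) · u_1 = 0  (should be 0).
Check: (v - proj_W(v)) · u_2 = 0  (should be 0).
Result: proj_W(v) = (5/2, -5/2, 0, 0).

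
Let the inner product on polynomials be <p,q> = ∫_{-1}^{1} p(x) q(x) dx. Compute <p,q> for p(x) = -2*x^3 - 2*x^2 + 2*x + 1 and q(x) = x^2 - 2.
<p,q> = -22/15

Expand the product: p(x)·q(x) = -2*x^5 - 2*x^4 + 6*x^3 + 5*x^2 - 4*x - 2.
∫_{-1}^{1} of each monomial x^k gives [2/(k+1) if k even, 0 if k odd]. Integrating term-by-term (or equivalently evaluating the antiderivative F(x) = -x^6/3 - 2*x^5/5 + 3*x^4/2 + 5*x^3/3 - 2*x^2 - 2*x at the endpoints):
  F(1) − F(−1) = -47/30 − (-1/10) = -22/15.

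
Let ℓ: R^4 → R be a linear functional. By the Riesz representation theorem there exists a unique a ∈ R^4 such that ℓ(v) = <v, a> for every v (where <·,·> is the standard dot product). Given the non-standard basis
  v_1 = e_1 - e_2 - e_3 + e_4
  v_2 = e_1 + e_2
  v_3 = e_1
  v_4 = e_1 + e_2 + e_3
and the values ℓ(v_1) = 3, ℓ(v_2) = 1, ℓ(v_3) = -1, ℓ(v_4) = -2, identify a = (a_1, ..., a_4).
a = (-1, 2, -3, 3)

Write a = (a_1, ..., a_4) in the standard basis. For each basis vector v_i, ℓ(v_i) = <v_i, a> is a linear equation in the a_j's. Collect the n equations into a matrix system V a = ℓ, where row i of V is v_i (expressed in the standard basis). Since V is invertible (lower-triangular with 1s on the diagonal, up to permutation), solve by back-substitution:
  V =
[[1, -1, -1, 1],
 [1, 1, 0, 0],
 [1, 0, 0, 0],
 [1, 1, 1, 0]]
  V a = (3, 1, -1, -2)
Solving gives a = (-1, 2, -3, 3).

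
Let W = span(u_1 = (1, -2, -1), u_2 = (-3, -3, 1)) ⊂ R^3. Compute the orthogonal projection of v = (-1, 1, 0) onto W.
proj_W(v) = (-15/22, 48/55, 63/110)

Set up U = [u_1 | ... | u_2] ∈ R^(3×2). The projector onto W = col(U) is P = U (U^T U)^(-1) U^T.
Compute U^T U =
  [6, 2]
  [2, 19],
and U^T v = (-3, 0).
Solve U^T U · c = U^T v for the coefficients: c = (-57/110, 3/55). The projection is proj_W(v) = U c.
Check: (v - proj_W(v)) · u_1 = 0  (should be 0).
Check: (v - proj_W(v)) · u_2 = 0  (should be 0).
Result: proj_W(v) = (-15/22, 48/55, 63/110).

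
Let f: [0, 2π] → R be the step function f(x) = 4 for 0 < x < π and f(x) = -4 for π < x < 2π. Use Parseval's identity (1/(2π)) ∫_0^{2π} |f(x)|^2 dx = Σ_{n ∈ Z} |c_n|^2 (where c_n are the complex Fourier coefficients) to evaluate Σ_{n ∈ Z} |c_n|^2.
Σ |c_n|^2 = 16

Parseval equates the L^2 energy of f (normalised by 1/(2π)) with the ℓ^2 sum of its Fourier coefficients: (1/(2π)) ∫_0^{2π} |f|^2 = Σ |c_n|^2.
Compute the left side: (1/(2π)) [∫_0^π 4^2 dx + ∫_π^{2π} (-4)^2 dx] = (1/(2π)) · (16π + 16π) = (16 + 16)/2 = 16.
So Σ_{n ∈ Z} |c_n|^2 = 16.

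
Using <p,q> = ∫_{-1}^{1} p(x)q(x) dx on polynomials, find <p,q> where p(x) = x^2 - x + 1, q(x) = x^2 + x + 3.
<p,q> = 42/5

Expand the product: p(x)·q(x) = x^4 + 3*x^2 - 2*x + 3.
∫_{-1}^{1} of each monomial x^k gives [2/(k+1) if k even, 0 if k odd]. Integrating term-by-term (or equivalently evaluating the antiderivative F(x) = x^5/5 + x^3 - x^2 + 3*x at the endpoints):
  F(1) − F(−1) = 16/5 − (-26/5) = 42/5.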